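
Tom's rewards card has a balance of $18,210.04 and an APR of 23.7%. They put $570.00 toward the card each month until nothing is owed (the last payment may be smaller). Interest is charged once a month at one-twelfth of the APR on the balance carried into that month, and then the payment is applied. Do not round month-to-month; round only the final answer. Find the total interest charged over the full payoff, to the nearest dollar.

$10,843

Monthly rate r = 23.7%/12 = 1.975% = 0.01975.
Payoff takes n = ⌈−ln(1 − rB₀/P)/ln(1+r)⌉ = ⌈50.970⌉ = 51 payments; the last is $553.34.
Total paid = 50·$570.00 + $553.34 = $29,053.34.
Total interest = total paid − principal = $29,053.34 − $18,210.04 = $10,843.30.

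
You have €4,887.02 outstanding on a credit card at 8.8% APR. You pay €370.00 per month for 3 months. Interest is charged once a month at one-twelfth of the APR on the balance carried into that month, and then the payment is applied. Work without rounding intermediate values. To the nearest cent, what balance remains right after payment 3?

Monthly rate r = 8.8%/12 = 0.733333% = 0.00733333.
Each month: B ← B·(1+r) − €370.00.
Month 1: interest €35.84; balance after payment €4,552.86.
Month 2: interest €33.39; balance after payment €4,216.25.
Month 3: interest €30.92; balance after payment €3,877.16.

€3,877.16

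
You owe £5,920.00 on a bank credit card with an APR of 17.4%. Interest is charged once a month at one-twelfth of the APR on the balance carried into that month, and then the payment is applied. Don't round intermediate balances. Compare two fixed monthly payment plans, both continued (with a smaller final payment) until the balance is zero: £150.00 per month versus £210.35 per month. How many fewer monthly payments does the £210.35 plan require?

22 fewer payments

Monthly rate r = 17.4%/12 = 1.45% = 0.0145.
At £150.00/mo: n = ⌈−ln(1 − rB₀/P)/ln(1+r)⌉ = 59 payments (last £148.95); total interest = total paid − £5,920.00 = £2,928.95.
At £210.35/mo: 37 payments (last £90.02); total interest £1,742.62.
Payments saved = 59 − 37 = 22.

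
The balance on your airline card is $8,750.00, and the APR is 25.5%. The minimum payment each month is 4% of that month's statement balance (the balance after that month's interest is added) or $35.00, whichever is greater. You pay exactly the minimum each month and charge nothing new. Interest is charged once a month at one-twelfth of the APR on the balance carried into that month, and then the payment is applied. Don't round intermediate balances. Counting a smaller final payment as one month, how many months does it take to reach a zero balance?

153 months

Monthly rate r = 25.5%/12 = 2.125% = 0.02125.
While 4% of the post-interest balance exceeds $35.00, each month B ← (B·(1+r))·(1 − 0.04), i.e. B shrinks by the factor (1+r)·0.96 = 0.9804.
This holds for months 1–118. Entering month 119 the balance is $846.44; 4% of the post-interest balance is now below $35.00, so the flat $35.00 minimum applies from here.
From month 119 a fixed $35.00 at rate r clears $846.44 in 35 more payments. Total: 118 + 35 = 153 months.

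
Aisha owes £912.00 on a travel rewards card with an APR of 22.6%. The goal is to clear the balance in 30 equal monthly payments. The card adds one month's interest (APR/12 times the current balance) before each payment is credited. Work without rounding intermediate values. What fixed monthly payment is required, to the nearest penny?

Monthly rate r = 22.6%/12 = 1.88333% = 0.0188333.
Level-payment amortization: P = B₀·r / (1 − (1+r)^(−n)) = 912.00·0.0188333 / (1 − 1.01883^(−30)).
Denominator 1 − (1+r)^(−30) = 0.428645519.
P = 17.176 / 0.428645519 ≈ 40.07.

£40.07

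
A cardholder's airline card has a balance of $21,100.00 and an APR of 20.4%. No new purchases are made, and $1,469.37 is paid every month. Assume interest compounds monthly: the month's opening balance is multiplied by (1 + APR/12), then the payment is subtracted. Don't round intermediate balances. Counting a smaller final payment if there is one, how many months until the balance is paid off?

Monthly rate r = 20.4%/12 = 1.7% = 0.017.
Recurrence: B ← B·(1+r) − $1,469.37.
Month 1: interest $358.70; balance after payment $19,989.33.
Month 2: interest $339.82; balance after payment $18,859.78.
Closed form: n = −ln(1 − rB₀/P)/ln(1+r) = −ln(0.75588)/ln(1.017) ≈ 16.603, so the balance reaches zero during payment 17.

17 payments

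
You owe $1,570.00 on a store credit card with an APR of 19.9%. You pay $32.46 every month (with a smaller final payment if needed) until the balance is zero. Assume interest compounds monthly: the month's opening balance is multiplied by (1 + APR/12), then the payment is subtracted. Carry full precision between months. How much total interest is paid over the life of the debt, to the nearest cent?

Monthly rate r = 19.9%/12 = 1.65833% = 0.0165833.
Payoff takes n = ⌈−ln(1 − rB₀/P)/ln(1+r)⌉ = ⌈98.493⌉ = 99 payments; the last is $16.06.
Total paid = 98·$32.46 + $16.06 = $3,197.14.
Total interest = total paid − principal = $3,197.14 − $1,570.00 = $1,627.14.

$1,627.14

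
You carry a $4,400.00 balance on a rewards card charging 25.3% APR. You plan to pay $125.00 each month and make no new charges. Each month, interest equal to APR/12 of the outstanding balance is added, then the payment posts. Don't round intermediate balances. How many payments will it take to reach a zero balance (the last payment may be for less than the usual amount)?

65 months

Monthly rate r = 25.3%/12 = 2.10833% = 0.0210833.
Recurrence: B ← B·(1+r) − $125.00.
Month 1: interest $92.77; balance after payment $4,367.77.
Month 2: interest $92.09; balance after payment $4,334.85.
Closed form: n = −ln(1 − rB₀/P)/ln(1+r) = −ln(0.25787)/ln(1.02108) ≈ 64.959, so the balance reaches zero during payment 65.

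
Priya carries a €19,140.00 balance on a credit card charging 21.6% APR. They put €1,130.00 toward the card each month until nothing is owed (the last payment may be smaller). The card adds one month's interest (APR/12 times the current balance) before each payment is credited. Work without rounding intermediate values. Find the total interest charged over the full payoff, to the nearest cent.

Monthly rate r = 21.6%/12 = 1.8% = 0.018.
Payoff takes n = ⌈−ln(1 − rB₀/P)/ln(1+r)⌉ = ⌈20.386⌉ = 21 payments; the last is €438.15.
Total paid = 20·€1,130.00 + €438.15 = €23,038.15.
Total interest = total paid − principal = €23,038.15 − €19,140.00 = €3,898.15.

€3,898.15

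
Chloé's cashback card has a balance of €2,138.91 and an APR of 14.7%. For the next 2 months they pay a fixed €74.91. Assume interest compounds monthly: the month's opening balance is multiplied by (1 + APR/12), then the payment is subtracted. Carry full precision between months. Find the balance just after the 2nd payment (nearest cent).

€2,040.90

Monthly rate r = 14.7%/12 = 1.225% = 0.01225.
Each month: B ← B·(1+r) − €74.91.
Month 1: interest €26.20; balance after payment €2,090.20.
Month 2: interest €25.60; balance after payment €2,040.90.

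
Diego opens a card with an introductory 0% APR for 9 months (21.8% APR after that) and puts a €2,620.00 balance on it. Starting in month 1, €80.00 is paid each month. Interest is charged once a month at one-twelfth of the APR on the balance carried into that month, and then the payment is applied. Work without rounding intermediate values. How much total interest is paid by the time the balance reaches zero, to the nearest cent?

€609.35

Promo months 1–9 at r₀ = 0%/12 = 0; months 10+ at r₁ = 21.8%/12 = 0.0181667.
After month 9 (no interest yet): B = €2,620.00 − 9·€80.00 = €1,900.00.
Then at r₁ with €80.00/mo: n₂ = −ln(1 − r₁·B/P)/ln(1+r₁) ≈ 31.36 → 32 more payments.
Total paid = 40·€80.00 + €29.35 = €3,229.35; interest = €3,229.35 − €2,620.00 = €609.35.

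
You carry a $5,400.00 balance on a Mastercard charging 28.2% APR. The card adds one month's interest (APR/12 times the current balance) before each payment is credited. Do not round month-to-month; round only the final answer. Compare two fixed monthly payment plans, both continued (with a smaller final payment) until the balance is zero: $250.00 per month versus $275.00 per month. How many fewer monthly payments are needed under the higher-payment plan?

Monthly rate r = 28.2%/12 = 2.35% = 0.0235.
At $250.00/mo: n = ⌈−ln(1 − rB₀/P)/ln(1+r)⌉ = 31 payments (last $125.79); total interest = total paid − $5,400.00 = $2,225.79.
At $275.00/mo: 27 payments (last $177.75); total interest $1,927.75.
Payments saved = 31 − 27 = 4.

4 fewer payments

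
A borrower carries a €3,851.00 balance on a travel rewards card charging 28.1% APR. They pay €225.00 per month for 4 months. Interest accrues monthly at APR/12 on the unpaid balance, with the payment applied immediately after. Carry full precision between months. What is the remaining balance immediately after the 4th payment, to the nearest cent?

€3,292.47

Monthly rate r = 28.1%/12 = 2.34167% = 0.0234167.
Each month: B ← B·(1+r) − €225.00.
Month 1: interest €90.18; balance after payment €3,716.18.
Month 2: interest €87.02; balance after payment €3,578.20.
Month 3: interest €83.79; balance after payment €3,436.99.
Month 4: interest €80.48; balance after payment €3,292.47.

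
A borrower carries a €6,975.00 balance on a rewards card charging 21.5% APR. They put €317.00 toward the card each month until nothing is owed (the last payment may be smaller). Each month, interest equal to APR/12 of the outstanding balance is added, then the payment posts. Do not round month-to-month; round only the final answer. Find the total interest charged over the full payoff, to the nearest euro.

Monthly rate r = 21.5%/12 = 1.79167% = 0.0179167.
Payoff takes n = ⌈−ln(1 − rB₀/P)/ln(1+r)⌉ = ⌈28.226⌉ = 29 payments; the last is €72.22.
Total paid = 28·€317.00 + €72.22 = €8,948.22.
Total interest = total paid − principal = €8,948.22 − €6,975.00 = €1,973.22.

€1,973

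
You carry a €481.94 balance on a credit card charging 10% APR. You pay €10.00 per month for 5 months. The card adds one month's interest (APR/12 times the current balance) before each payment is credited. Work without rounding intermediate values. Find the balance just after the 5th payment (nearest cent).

€451.52

Monthly rate r = 10%/12 = 0.833333% = 0.00833333.
Each month: B ← B·(1+r) − €10.00.
Month 1: interest €4.02; balance after payment €475.96.
Month 2: interest €3.97; balance after payment €469.92.
Month 3: interest €3.92; balance after payment €463.84.
Month 4: interest €3.87; balance after payment €457.70.
Month 5: interest €3.81; balance after payment €451.52.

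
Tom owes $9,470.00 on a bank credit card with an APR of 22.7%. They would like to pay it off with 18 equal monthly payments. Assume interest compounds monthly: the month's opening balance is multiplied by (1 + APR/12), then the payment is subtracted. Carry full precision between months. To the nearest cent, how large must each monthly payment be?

Monthly rate r = 22.7%/12 = 1.89167% = 0.0189167.
Level-payment amortization: P = B₀·r / (1 − (1+r)^(−n)) = 9470.00·0.0189167 / (1 − 1.01892^(−18)).
Denominator 1 − (1+r)^(−18) = 0.286319207.
P = 179.141 / 0.286319207 ≈ 625.67.

$625.67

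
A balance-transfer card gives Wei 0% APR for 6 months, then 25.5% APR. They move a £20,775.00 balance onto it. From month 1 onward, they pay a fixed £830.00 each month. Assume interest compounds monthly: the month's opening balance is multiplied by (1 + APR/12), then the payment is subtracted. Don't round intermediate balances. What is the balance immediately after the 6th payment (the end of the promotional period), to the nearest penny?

£15,795.00

Promo months 1–6 at r₀ = 0%/12 = 0; months 7+ at r₁ = 25.5%/12 = 0.02125.
After month 6 (no interest yet): B = £20,775.00 − 6·£830.00 = £15,795.00.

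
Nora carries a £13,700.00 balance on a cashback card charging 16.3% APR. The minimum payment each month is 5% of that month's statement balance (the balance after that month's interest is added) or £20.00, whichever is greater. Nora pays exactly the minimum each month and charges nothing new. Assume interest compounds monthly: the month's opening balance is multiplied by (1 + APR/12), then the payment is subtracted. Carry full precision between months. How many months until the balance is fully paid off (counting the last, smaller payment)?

117 months

Monthly rate r = 16.3%/12 = 1.35833% = 0.0135833.
While 5% of the post-interest balance exceeds £20.00, each month B ← (B·(1+r))·(1 − 0.05), i.e. B shrinks by the factor (1+r)·0.95 = 0.9629.
This holds for months 1–94. Entering month 95 the balance is £392.22; 5% of the post-interest balance is now below £20.00, so the flat £20.00 minimum applies from here.
From month 95 a fixed £20.00 at rate r clears £392.22 in 23 more payments. Total: 94 + 23 = 117 months.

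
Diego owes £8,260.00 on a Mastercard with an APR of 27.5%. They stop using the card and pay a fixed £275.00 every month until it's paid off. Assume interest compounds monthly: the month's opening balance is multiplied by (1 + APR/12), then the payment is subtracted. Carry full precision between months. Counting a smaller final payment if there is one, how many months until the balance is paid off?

Monthly rate r = 27.5%/12 = 2.29167% = 0.0229167.
Recurrence: B ← B·(1+r) − £275.00.
Month 1: interest £189.29; balance after payment £8,174.29.
Month 2: interest £187.33; balance after payment £8,086.62.
Closed form: n = −ln(1 − rB₀/P)/ln(1+r) = −ln(0.31167)/ln(1.02292) ≈ 51.453, so the balance reaches zero during payment 52.

52 payments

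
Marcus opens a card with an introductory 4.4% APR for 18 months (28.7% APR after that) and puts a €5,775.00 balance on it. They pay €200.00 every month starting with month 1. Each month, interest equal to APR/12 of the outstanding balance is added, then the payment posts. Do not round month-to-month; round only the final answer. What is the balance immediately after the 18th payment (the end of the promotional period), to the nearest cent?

€2,453.84

Promo months 1–18 at r₀ = 4.4%/12 = 0.00366667; months 19+ at r₁ = 28.7%/12 = 0.0239167.
After month 18: iterate B ← B·(1+r₀) − €200.00 for 18 months → €2,453.84.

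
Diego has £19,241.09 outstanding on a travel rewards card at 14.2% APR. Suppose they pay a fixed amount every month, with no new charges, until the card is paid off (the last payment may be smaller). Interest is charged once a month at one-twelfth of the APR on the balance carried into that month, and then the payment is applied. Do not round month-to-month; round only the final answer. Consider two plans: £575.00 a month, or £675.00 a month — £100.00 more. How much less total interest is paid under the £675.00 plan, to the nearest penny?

Monthly rate r = 14.2%/12 = 1.18333% = 0.0118333.
At £575.00/mo: n = ⌈−ln(1 − rB₀/P)/ln(1+r)⌉ = 43 payments (last £492.09); total interest = total paid − £19,241.09 = £5,401.00.
At £675.00/mo: 35 payments (last £658.86); total interest £4,367.77.
Interest saved = £5,401.00 − £4,367.77 = £1,033.23.

£1,033.23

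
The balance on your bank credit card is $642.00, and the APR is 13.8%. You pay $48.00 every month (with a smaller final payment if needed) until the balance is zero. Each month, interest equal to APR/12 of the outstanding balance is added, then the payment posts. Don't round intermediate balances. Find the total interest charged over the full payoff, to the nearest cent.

Monthly rate r = 13.8%/12 = 1.15% = 0.0115.
Payoff takes n = ⌈−ln(1 − rB₀/P)/ln(1+r)⌉ = ⌈14.606⌉ = 15 payments; the last is $29.17.
Total paid = 14·$48.00 + $29.17 = $701.17.
Total interest = total paid − principal = $701.17 − $642.00 = $59.17.

$59.17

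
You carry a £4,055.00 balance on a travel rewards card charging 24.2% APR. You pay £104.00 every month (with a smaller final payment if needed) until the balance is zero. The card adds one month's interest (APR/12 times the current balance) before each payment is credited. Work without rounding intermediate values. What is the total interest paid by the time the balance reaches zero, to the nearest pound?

£3,984

Monthly rate r = 24.2%/12 = 2.01667% = 0.0201667.
Payoff takes n = ⌈−ln(1 − rB₀/P)/ln(1+r)⌉ = ⌈77.292⌉ = 78 payments; the last is £30.57.
Total paid = 77·£104.00 + £30.57 = £8,038.57.
Total interest = total paid − principal = £8,038.57 − £4,055.00 = £3,983.57.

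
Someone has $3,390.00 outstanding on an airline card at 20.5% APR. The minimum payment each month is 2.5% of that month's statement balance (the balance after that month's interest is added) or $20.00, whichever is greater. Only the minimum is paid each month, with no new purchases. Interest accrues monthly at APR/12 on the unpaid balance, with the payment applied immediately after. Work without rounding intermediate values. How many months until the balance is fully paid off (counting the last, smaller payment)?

241 months

Monthly rate r = 20.5%/12 = 1.70833% = 0.0170833.
While 2.5% of the post-interest balance exceeds $20.00, each month B ← (B·(1+r))·(1 − 0.025), i.e. B shrinks by the factor (1+r)·0.975 = 0.99166.
This holds for months 1–175. Entering month 176 the balance is $782.35; 2.5% of the post-interest balance is now below $20.00, so the flat $20.00 minimum applies from here.
From month 176 a fixed $20.00 at rate r clears $782.35 in 66 more payments. Total: 175 + 66 = 241 months.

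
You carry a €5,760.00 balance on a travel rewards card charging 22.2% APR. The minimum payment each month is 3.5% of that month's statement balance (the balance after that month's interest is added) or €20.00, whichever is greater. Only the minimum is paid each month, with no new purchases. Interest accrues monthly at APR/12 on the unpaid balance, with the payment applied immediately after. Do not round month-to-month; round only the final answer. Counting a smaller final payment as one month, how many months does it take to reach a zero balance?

175 months

Monthly rate r = 22.2%/12 = 1.85% = 0.0185.
While 3.5% of the post-interest balance exceeds €20.00, each month B ← (B·(1+r))·(1 − 0.035), i.e. B shrinks by the factor (1+r)·0.965 = 0.98285.
This holds for months 1–135. Entering month 136 the balance is €557.63; 3.5% of the post-interest balance is now below €20.00, so the flat €20.00 minimum applies from here.
From month 136 a fixed €20.00 at rate r clears €557.63 in 40 more payments. Total: 135 + 40 = 175 months.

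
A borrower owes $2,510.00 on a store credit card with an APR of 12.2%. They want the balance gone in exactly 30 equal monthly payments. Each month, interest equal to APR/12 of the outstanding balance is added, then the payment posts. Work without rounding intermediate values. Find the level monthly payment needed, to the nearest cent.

Monthly rate r = 12.2%/12 = 1.01667% = 0.0101667.
Level-payment amortization: P = B₀·r / (1 − (1+r)^(−n)) = 2510.00·0.0101667 / (1 − 1.01017^(−30)).
Denominator 1 − (1+r)^(−30) = 0.26174059.
P = 25.5183 / 0.26174059 ≈ 97.49.

$97.49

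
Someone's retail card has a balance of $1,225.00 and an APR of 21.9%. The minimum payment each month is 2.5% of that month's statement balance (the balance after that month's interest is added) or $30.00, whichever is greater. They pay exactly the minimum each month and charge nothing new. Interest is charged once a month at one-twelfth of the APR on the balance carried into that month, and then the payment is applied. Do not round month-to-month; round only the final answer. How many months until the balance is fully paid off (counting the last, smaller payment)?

76 months

Monthly rate r = 21.9%/12 = 1.825% = 0.01825.
While 2.5% of the post-interest balance exceeds $30.00, each month B ← (B·(1+r))·(1 − 0.025), i.e. B shrinks by the factor (1+r)·0.975 = 0.99279.
This holds for months 1–6. Entering month 7 the balance is $1,172.98; 2.5% of the post-interest balance is now below $30.00, so the flat $30.00 minimum applies from here.
From month 7 a fixed $30.00 at rate r clears $1,172.98 in 70 more payments. Total: 6 + 70 = 76 months.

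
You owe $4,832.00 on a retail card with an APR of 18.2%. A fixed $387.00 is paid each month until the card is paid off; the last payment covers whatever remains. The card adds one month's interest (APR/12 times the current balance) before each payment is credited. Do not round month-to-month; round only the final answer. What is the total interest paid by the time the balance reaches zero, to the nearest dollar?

$566

Monthly rate r = 18.2%/12 = 1.51667% = 0.0151667.
Payoff takes n = ⌈−ln(1 − rB₀/P)/ln(1+r)⌉ = ⌈13.947⌉ = 14 payments; the last is $366.62.
Total paid = 13·$387.00 + $366.62 = $5,397.62.
Total interest = total paid − principal = $5,397.62 − $4,832.00 = $565.62.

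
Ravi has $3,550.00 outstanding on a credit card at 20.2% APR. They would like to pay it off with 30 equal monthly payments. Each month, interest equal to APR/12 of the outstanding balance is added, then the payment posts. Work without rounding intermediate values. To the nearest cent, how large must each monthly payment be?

Monthly rate r = 20.2%/12 = 1.68333% = 0.0168333.
Level-payment amortization: P = B₀·r / (1 − (1+r)^(−n)) = 3550.00·0.0168333 / (1 − 1.01683^(−30)).
Denominator 1 − (1+r)^(−30) = 0.393952364.
P = 59.7583 / 0.393952364 ≈ 151.69.

$151.69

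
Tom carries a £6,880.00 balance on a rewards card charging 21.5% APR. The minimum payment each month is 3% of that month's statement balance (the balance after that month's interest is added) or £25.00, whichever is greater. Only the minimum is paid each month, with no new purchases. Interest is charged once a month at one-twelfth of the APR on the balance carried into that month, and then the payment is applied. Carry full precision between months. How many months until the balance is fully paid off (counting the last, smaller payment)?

Monthly rate r = 21.5%/12 = 1.79167% = 0.0179167.
While 3% of the post-interest balance exceeds £25.00, each month B ← (B·(1+r))·(1 − 0.03), i.e. B shrinks by the factor (1+r)·0.97 = 0.98738.
This holds for months 1–168. Entering month 169 the balance is £814.50; 3% of the post-interest balance is now below £25.00, so the flat £25.00 minimum applies from here.
From month 169 a fixed £25.00 at rate r clears £814.50 in 50 more payments. Total: 168 + 50 = 218 months.

218 months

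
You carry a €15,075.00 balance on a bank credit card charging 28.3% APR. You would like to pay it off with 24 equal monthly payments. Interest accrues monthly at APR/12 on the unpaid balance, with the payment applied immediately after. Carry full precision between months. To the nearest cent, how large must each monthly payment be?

€829.75

Monthly rate r = 28.3%/12 = 2.35833% = 0.0235833.
Level-payment amortization: P = B₀·r / (1 − (1+r)^(−n)) = 15075.00·0.0235833 / (1 − 1.02358^(−24)).
Denominator 1 − (1+r)^(−24) = 0.428464698.
P = 355.519 / 0.428464698 ≈ 829.75.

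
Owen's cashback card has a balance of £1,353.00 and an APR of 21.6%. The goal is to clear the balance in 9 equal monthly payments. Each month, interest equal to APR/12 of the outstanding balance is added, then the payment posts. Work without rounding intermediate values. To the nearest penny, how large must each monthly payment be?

Monthly rate r = 21.6%/12 = 1.8% = 0.018.
Level-payment amortization: P = B₀·r / (1 − (1+r)^(−n)) = 1353.00·0.018 / (1 − 1.018^(−9)).
Denominator 1 − (1+r)^(−9) = 0.14833265.
P = 24.354 / 0.14833265 ≈ 164.19.

£164.19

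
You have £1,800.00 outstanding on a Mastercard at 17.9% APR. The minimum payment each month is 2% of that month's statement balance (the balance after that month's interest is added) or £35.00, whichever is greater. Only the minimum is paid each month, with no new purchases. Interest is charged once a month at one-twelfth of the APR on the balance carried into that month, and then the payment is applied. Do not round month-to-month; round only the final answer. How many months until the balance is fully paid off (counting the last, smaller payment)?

Monthly rate r = 17.9%/12 = 1.49167% = 0.0149167.
While 2% of the post-interest balance exceeds £35.00, each month B ← (B·(1+r))·(1 − 0.02), i.e. B shrinks by the factor (1+r)·0.98 = 0.99462.
This holds for months 1–8. Entering month 9 the balance is £1,723.95; 2% of the post-interest balance is now below £35.00, so the flat £35.00 minimum applies from here.
From month 9 a fixed £35.00 at rate r clears £1,723.95 in 90 more payments. Total: 8 + 90 = 98 months.

98 months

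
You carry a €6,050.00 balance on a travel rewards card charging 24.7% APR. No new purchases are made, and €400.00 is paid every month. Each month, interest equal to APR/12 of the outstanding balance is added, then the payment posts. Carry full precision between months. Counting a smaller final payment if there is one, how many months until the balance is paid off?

Monthly rate r = 24.7%/12 = 2.05833% = 0.0205833.
Recurrence: B ← B·(1+r) − €400.00.
Month 1: interest €124.53; balance after payment €5,774.53.
Month 2: interest €118.86; balance after payment €5,493.39.
Closed form: n = −ln(1 − rB₀/P)/ln(1+r) = −ln(0.68868)/ln(1.02058) ≈ 18.306, so the balance reaches zero during payment 19.

19 payments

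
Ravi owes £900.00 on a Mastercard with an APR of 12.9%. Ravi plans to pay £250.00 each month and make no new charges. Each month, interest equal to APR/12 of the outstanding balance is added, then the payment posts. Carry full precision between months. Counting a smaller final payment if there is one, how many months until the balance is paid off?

4 payments

Monthly rate r = 12.9%/12 = 1.075% = 0.01075.
Recurrence: B ← B·(1+r) − £250.00.
Month 1: interest £9.68; balance after payment £659.67.
Month 2: interest £7.09; balance after payment £416.77.
Month 3: interest £4.48; balance after payment £171.25.
Month 4: interest £1.84; balance after payment £0.00.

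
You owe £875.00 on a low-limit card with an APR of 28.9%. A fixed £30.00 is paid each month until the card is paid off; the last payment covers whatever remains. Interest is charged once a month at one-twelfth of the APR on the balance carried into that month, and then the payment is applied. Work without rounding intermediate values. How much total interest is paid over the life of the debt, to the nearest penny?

£653.02

Monthly rate r = 28.9%/12 = 2.40833% = 0.0240833.
Payoff takes n = ⌈−ln(1 − rB₀/P)/ln(1+r)⌉ = ⌈50.933⌉ = 51 payments; the last is £28.02.
Total paid = 50·£30.00 + £28.02 = £1,528.02.
Total interest = total paid − principal = £1,528.02 − £875.00 = £653.02.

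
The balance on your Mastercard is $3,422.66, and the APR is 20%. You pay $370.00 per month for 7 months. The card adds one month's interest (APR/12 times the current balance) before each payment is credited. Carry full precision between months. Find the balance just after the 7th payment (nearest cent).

$1,119.34

Monthly rate r = 20%/12 = 1.66667% = 0.0166667.
Each month: B ← B·(1+r) − $370.00.
Month 1: interest $57.04; balance after payment $3,109.70.
Month 2: interest $51.83; balance after payment $2,791.53.
Month 3: interest $46.53; balance after payment $2,468.06.
Month 4: interest $41.13; balance after payment $2,139.19.
Month 5: interest $35.65; balance after payment $1,804.85.
Month 6: interest $30.08; balance after payment $1,464.93.
Month 7: interest $24.42; balance after payment $1,119.34.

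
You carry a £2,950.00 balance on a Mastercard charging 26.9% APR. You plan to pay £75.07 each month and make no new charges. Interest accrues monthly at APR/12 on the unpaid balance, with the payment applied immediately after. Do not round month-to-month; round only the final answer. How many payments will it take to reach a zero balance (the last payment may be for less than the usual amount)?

96 months

Monthly rate r = 26.9%/12 = 2.24167% = 0.0224167.
Recurrence: B ← B·(1+r) − £75.07.
Month 1: interest £66.13; balance after payment £2,941.06.
Month 2: interest £65.93; balance after payment £2,931.92.
Closed form: n = −ln(1 − rB₀/P)/ln(1+r) = −ln(0.1191)/ln(1.02242) ≈ 95.980, so the balance reaches zero during payment 96.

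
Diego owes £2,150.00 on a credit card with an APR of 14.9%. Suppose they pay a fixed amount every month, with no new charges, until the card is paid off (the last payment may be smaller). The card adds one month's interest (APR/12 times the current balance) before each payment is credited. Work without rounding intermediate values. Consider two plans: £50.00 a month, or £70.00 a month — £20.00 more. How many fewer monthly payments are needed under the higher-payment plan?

Monthly rate r = 14.9%/12 = 1.24167% = 0.0124167.
At £50.00/mo: n = ⌈−ln(1 − rB₀/P)/ln(1+r)⌉ = 62 payments (last £43.14); total interest = total paid − £2,150.00 = £943.14.
At £70.00/mo: 39 payments (last £64.24); total interest £574.24.
Payments saved = 62 − 39 = 23.

23 fewer payments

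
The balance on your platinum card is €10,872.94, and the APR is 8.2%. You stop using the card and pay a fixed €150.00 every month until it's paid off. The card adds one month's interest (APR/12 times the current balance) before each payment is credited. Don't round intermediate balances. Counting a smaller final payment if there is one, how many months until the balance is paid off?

101 payments

Monthly rate r = 8.2%/12 = 0.683333% = 0.00683333.
Recurrence: B ← B·(1+r) − €150.00.
Month 1: interest €74.30; balance after payment €10,797.24.
Month 2: interest €73.78; balance after payment €10,721.02.
Closed form: n = −ln(1 − rB₀/P)/ln(1+r) = −ln(0.50468)/ln(1.00683) ≈ 100.415, so the balance reaches zero during payment 101.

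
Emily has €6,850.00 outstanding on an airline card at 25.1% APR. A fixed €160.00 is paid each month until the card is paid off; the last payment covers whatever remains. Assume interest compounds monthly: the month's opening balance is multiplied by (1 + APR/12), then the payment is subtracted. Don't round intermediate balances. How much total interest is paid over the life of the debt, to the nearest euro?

Monthly rate r = 25.1%/12 = 2.09167% = 0.0209167.
Payoff takes n = ⌈−ln(1 − rB₀/P)/ln(1+r)⌉ = ⌈109.102⌉ = 110 payments; the last is €16.53.
Total paid = 109·€160.00 + €16.53 = €17,456.53.
Total interest = total paid − principal = €17,456.53 − €6,850.00 = €10,606.53.

€10,607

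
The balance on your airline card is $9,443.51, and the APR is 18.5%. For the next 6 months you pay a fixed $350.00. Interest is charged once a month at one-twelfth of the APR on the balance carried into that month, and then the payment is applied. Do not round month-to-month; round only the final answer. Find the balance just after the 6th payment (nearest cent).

Monthly rate r = 18.5%/12 = 1.54167% = 0.0154167.
Each month: B ← B·(1+r) − $350.00.
Month 1: interest $145.59; balance after payment $9,239.10.
Month 2: interest $142.44; balance after payment $9,031.53.
Month 3: interest $139.24; balance after payment $8,820.77.
Month 4: interest $135.99; balance after payment $8,606.76.
Month 5: interest $132.69; balance after payment $8,389.44.
Month 6: interest $129.34; balance after payment $8,168.78.

$8,168.78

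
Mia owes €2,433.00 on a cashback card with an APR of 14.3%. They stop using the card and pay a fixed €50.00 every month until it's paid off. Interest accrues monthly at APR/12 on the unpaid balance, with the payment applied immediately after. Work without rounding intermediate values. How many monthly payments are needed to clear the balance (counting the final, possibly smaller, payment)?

Monthly rate r = 14.3%/12 = 1.19167% = 0.0119167.
Recurrence: B ← B·(1+r) − €50.00.
Month 1: interest €28.99; balance after payment €2,411.99.
Month 2: interest €28.74; balance after payment €2,390.74.
Closed form: n = −ln(1 − rB₀/P)/ln(1+r) = −ln(0.42013)/ln(1.01192) ≈ 73.203, so the balance reaches zero during payment 74.

74 months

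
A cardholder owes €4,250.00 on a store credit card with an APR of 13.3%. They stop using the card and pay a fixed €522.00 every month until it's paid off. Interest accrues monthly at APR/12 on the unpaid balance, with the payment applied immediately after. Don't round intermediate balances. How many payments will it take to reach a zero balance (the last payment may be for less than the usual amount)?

Monthly rate r = 13.3%/12 = 1.10833% = 0.0110833.
Recurrence: B ← B·(1+r) − €522.00.
Month 1: interest €47.10; balance after payment €3,775.10.
Month 2: interest €41.84; balance after payment €3,294.94.
Closed form: n = −ln(1 − rB₀/P)/ln(1+r) = −ln(0.90976)/ln(1.01108) ≈ 8.580, so the balance reaches zero during payment 9.

9 payments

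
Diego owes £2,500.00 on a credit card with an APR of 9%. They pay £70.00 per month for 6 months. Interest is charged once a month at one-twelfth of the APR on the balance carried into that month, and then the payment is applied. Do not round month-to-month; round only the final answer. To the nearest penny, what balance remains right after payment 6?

£2,186.68

Monthly rate r = 9%/12 = 0.75% = 0.0075.
Each month: B ← B·(1+r) − £70.00.
Month 1: interest £18.75; balance after payment £2,448.75.
Month 2: interest £18.37; balance after payment £2,397.12.
Month 3: interest £17.98; balance after payment £2,345.09.
Month 4: interest £17.59; balance after payment £2,292.68.
Month 5: interest £17.20; balance after payment £2,239.88.
Month 6: interest £16.80; balance after payment £2,186.68.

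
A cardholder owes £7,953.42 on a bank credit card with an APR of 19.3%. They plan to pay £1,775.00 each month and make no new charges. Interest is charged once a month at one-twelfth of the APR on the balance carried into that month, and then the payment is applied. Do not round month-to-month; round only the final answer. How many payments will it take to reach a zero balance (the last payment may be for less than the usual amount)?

Monthly rate r = 19.3%/12 = 1.60833% = 0.0160833.
Recurrence: B ← B·(1+r) − £1,775.00.
Month 1: interest £127.92; balance after payment £6,306.34.
Month 2: interest £101.43; balance after payment £4,632.76.
Month 3: interest £74.51; balance after payment £2,932.27.
Month 4: interest £47.16; balance after payment £1,204.44.
Month 5: interest £19.37; balance after payment £0.00.

5 payments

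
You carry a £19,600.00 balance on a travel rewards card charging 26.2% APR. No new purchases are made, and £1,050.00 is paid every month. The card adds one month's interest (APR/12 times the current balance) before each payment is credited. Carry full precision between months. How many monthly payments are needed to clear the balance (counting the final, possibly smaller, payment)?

Monthly rate r = 26.2%/12 = 2.18333% = 0.0218333.
Recurrence: B ← B·(1+r) − £1,050.00.
Month 1: interest £427.93; balance after payment £18,977.93.
Month 2: interest £414.35; balance after payment £18,342.28.
Closed form: n = −ln(1 − rB₀/P)/ln(1+r) = −ln(0.59244)/ln(1.02183) ≈ 24.238, so the balance reaches zero during payment 25.

25 payments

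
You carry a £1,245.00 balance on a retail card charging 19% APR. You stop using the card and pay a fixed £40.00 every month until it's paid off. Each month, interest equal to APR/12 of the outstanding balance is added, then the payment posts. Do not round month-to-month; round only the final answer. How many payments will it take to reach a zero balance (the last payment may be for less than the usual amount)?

44 months

Monthly rate r = 19%/12 = 1.58333% = 0.0158333.
Recurrence: B ← B·(1+r) − £40.00.
Month 1: interest £19.71; balance after payment £1,224.71.
Month 2: interest £19.39; balance after payment £1,204.10.
Closed form: n = −ln(1 − rB₀/P)/ln(1+r) = −ln(0.50719)/ln(1.01583) ≈ 43.215, so the balance reaches zero during payment 44.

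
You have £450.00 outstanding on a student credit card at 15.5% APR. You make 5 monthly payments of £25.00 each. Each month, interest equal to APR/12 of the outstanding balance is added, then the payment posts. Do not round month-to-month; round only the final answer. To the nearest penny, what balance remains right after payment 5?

Monthly rate r = 15.5%/12 = 1.29167% = 0.0129167.
Each month: B ← B·(1+r) − £25.00.
Month 1: interest £5.81; balance after payment £430.81.
Month 2: interest £5.56; balance after payment £411.38.
Month 3: interest £5.31; balance after payment £391.69.
Month 4: interest £5.06; balance after payment £371.75.
Month 5: interest £4.80; balance after payment £351.55.

£351.55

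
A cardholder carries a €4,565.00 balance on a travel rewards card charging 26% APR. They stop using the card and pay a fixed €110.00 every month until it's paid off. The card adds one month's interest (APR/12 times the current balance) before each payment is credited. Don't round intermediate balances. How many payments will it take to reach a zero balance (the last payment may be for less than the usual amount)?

Monthly rate r = 26%/12 = 2.16667% = 0.0216667.
Recurrence: B ← B·(1+r) − €110.00.
Month 1: interest €98.91; balance after payment €4,553.91.
Month 2: interest €98.67; balance after payment €4,542.58.
Closed form: n = −ln(1 − rB₀/P)/ln(1+r) = −ln(0.10083)/ln(1.02167) ≈ 107.033, so the balance reaches zero during payment 108.

108 months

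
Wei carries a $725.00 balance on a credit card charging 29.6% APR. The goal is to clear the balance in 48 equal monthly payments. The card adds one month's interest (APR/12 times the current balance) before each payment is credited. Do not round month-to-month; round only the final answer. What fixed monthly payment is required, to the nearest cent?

Monthly rate r = 29.6%/12 = 2.46667% = 0.0246667.
Level-payment amortization: P = B₀·r / (1 − (1+r)^(−n)) = 725.00·0.0246667 / (1 − 1.02467^(−48)).
Denominator 1 − (1+r)^(−48) = 0.689519167.
P = 17.8833 / 0.689519167 ≈ 25.94.

$25.94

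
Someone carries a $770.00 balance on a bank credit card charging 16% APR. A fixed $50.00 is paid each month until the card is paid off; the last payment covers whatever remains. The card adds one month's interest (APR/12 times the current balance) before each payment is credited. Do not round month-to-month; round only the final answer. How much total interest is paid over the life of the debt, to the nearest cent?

Monthly rate r = 16%/12 = 1.33333% = 0.0133333.
Payoff takes n = ⌈−ln(1 − rB₀/P)/ln(1+r)⌉ = ⌈17.352⌉ = 18 payments; the last is $17.68.
Total paid = 17·$50.00 + $17.68 = $867.68.
Total interest = total paid − principal = $867.68 − $770.00 = $97.68.

$97.68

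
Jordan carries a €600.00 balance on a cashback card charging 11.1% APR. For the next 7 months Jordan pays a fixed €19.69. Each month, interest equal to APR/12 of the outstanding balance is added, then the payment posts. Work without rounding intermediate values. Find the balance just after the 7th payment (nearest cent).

Monthly rate r = 11.1%/12 = 0.925% = 0.00925.
Each month: B ← B·(1+r) − €19.69.
Month 1: interest €5.55; balance after payment €585.86.
Month 2: interest €5.42; balance after payment €571.59.
Month 3: interest €5.29; balance after payment €557.19.
Month 4: interest €5.15; balance after payment €542.65.
Month 5: interest €5.02; balance after payment €527.98.
Month 6: interest €4.88; balance after payment €513.17.
Month 7: interest €4.75; balance after payment €498.23.

€498.23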